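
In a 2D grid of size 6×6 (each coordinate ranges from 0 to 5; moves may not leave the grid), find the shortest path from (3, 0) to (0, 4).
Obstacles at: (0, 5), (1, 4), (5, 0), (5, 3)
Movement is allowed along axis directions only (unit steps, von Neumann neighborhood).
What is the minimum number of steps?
7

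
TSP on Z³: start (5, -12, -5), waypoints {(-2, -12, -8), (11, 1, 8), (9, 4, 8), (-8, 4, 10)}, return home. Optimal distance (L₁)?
106
(one optimal route: (5, -12, -5) → (-2, -12, -8) → (-8, 4, 10) → (9, 4, 8) → (11, 1, 8) → (5, -12, -5))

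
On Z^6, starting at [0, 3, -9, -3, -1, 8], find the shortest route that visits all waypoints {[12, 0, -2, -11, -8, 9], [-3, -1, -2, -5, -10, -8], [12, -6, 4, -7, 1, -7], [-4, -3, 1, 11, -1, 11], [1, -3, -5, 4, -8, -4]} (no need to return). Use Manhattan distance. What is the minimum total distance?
182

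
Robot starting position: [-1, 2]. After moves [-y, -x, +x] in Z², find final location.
(-1, 1)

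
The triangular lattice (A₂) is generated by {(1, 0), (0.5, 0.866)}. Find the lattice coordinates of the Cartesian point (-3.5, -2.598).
-2b₁ - 3b₂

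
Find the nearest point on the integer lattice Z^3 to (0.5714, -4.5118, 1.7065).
(1, -5, 2)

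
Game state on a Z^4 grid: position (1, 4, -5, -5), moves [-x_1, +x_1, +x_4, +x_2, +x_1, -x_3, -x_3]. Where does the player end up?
(2, 5, -7, -4)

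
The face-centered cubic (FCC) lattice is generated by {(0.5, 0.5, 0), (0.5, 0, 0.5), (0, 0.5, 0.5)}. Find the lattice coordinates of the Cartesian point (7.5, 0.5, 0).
8b₁ + 7b₂ - 7b₃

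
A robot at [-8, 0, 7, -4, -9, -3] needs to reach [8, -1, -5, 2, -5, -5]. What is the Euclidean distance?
21.3776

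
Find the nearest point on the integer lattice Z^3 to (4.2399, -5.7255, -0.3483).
(4, -6, 0)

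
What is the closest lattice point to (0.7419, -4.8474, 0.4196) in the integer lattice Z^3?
(1, -5, 0)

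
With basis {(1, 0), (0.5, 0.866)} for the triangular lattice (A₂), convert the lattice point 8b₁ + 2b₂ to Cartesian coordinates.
(9, 1.732)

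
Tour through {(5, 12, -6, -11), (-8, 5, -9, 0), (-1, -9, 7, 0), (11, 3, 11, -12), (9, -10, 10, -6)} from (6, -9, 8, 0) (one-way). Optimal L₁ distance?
117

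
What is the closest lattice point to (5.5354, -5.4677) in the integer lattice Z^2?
(6, -5)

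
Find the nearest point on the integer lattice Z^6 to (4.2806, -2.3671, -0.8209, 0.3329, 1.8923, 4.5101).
(4, -2, -1, 0, 2, 5)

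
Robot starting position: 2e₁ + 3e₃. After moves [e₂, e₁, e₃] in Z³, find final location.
(3, 1, 4)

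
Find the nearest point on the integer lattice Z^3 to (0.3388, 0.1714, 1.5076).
(0, 0, 2)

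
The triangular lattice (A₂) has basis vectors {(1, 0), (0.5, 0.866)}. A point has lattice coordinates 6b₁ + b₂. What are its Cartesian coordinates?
(6.5, 0.866)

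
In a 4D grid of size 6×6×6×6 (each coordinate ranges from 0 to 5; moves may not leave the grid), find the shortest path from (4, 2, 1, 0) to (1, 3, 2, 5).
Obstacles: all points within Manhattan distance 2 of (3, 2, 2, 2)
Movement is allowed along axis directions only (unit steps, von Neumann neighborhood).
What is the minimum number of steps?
10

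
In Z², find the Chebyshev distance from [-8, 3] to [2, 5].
10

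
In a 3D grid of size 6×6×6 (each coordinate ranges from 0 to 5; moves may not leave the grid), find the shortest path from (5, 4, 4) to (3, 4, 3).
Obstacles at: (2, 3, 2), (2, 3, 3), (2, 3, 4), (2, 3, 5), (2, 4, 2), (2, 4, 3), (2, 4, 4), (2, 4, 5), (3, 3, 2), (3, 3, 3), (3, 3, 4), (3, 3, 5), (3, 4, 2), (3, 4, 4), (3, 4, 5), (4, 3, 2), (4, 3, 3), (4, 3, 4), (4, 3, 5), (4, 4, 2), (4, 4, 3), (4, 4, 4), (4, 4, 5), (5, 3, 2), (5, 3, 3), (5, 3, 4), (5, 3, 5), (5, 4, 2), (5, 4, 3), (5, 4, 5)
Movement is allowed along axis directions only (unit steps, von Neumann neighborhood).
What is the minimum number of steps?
5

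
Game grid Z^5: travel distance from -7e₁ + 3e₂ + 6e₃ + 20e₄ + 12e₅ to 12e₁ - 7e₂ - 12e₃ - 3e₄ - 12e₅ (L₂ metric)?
43.4741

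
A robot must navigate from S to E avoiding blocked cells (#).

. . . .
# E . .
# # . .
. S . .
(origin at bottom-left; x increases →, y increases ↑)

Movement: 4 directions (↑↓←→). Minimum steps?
4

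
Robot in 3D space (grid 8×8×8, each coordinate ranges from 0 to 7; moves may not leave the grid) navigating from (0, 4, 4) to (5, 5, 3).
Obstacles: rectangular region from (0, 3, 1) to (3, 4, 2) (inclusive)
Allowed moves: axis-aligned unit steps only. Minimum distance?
7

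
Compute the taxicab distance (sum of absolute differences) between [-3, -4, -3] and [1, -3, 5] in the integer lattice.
13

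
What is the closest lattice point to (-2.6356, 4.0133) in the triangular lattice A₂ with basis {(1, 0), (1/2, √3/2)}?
(-2.5, 4.33)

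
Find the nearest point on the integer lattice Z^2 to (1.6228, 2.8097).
(2, 3)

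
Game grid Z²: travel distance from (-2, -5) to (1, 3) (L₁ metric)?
11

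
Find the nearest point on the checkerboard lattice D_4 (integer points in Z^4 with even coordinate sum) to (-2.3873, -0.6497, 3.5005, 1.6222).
(-2, -1, 3, 2)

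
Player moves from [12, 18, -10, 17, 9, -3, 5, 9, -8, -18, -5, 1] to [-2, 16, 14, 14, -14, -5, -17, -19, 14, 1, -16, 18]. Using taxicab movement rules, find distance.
187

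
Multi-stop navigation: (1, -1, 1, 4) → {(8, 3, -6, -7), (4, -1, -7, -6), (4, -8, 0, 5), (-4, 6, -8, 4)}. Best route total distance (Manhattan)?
75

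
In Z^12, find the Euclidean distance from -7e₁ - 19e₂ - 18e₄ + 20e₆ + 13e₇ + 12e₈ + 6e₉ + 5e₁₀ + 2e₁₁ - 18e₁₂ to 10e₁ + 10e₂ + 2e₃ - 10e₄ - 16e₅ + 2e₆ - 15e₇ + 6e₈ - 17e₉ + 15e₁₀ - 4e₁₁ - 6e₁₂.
58.3695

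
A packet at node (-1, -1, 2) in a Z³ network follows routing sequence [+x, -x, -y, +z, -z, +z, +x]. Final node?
(0, -2, 3)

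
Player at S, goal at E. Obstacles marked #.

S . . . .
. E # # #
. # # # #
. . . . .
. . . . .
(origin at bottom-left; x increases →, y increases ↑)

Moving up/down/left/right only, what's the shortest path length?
2
(one shortest path: (0, 4) → (1, 4) → (1, 3))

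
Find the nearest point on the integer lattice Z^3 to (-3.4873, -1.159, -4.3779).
(-3, -1, -4)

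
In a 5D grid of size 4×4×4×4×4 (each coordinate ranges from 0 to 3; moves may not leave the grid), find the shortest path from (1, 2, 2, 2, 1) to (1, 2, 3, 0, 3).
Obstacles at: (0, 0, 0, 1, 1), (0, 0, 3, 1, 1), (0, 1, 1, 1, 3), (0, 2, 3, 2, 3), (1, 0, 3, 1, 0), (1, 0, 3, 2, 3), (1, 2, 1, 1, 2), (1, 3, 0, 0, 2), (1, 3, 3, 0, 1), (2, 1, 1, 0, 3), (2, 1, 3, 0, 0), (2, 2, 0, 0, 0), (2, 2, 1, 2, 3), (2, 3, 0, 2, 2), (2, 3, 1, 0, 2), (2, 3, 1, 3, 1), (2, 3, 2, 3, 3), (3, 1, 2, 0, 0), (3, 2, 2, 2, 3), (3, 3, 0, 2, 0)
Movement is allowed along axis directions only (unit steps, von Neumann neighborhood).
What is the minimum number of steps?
5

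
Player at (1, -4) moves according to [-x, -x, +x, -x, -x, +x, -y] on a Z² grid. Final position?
(-1, -5)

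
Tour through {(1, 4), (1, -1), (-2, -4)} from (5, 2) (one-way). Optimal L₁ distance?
17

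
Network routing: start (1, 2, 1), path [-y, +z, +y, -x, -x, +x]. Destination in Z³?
(0, 2, 2)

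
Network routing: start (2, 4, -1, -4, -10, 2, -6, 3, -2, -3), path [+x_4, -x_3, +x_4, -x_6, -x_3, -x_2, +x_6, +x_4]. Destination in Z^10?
(2, 3, -3, -1, -10, 2, -6, 3, -2, -3)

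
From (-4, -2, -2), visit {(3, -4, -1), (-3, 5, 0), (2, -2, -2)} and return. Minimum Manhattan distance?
36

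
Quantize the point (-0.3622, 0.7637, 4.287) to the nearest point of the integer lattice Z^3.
(0, 1, 4)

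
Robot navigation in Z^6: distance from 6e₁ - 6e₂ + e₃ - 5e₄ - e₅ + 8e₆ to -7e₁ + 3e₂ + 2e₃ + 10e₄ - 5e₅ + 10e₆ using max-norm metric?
15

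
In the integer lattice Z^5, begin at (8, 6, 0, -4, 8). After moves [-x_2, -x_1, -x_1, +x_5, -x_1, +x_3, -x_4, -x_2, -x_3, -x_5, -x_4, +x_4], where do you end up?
(5, 4, 0, -5, 8)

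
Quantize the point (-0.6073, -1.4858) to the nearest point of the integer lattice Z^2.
(-1, -1)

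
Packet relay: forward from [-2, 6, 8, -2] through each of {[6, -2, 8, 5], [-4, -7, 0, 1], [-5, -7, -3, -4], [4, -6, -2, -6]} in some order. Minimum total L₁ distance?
72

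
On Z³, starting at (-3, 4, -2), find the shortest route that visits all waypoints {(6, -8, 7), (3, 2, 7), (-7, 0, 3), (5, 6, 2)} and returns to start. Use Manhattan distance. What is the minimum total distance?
76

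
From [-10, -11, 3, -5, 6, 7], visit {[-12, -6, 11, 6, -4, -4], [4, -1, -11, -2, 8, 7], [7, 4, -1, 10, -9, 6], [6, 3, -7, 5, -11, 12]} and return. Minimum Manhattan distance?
212
(one optimal route: (-10, -11, 3, -5, 6, 7) → (-12, -6, 11, 6, -4, -4) → (7, 4, -1, 10, -9, 6) → (6, 3, -7, 5, -11, 12) → (4, -1, -11, -2, 8, 7) → (-10, -11, 3, -5, 6, 7))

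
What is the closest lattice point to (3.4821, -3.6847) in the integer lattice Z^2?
(3, -4)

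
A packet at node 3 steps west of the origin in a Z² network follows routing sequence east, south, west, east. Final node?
(-2, -1)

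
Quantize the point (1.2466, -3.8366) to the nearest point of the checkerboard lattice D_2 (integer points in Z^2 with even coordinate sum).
(2, -4)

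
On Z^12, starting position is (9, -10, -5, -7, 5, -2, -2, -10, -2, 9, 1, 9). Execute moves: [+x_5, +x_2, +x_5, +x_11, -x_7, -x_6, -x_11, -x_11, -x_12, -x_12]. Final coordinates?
(9, -9, -5, -7, 7, -3, -3, -10, -2, 9, 0, 7)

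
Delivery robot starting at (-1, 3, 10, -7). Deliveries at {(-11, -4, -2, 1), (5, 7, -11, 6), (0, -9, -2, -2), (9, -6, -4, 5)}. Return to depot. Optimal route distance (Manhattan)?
146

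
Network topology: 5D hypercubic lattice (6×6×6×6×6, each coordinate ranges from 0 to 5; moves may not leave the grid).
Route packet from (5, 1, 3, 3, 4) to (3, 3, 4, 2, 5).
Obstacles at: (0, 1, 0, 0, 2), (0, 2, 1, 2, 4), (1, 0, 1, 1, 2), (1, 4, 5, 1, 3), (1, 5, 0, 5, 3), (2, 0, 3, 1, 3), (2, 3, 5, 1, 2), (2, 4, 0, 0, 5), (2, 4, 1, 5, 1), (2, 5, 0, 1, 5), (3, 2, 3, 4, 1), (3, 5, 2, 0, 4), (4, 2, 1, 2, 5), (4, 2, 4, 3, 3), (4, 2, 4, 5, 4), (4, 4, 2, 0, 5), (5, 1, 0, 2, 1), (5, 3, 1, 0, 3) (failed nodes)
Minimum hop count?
7
(one shortest path: (5, 1, 3, 3, 4) → (4, 1, 3, 3, 4) → (3, 1, 3, 3, 4) → (3, 2, 3, 3, 4) → (3, 3, 3, 3, 4) → (3, 3, 4, 3, 4) → (3, 3, 4, 2, 4) → (3, 3, 4, 2, 5))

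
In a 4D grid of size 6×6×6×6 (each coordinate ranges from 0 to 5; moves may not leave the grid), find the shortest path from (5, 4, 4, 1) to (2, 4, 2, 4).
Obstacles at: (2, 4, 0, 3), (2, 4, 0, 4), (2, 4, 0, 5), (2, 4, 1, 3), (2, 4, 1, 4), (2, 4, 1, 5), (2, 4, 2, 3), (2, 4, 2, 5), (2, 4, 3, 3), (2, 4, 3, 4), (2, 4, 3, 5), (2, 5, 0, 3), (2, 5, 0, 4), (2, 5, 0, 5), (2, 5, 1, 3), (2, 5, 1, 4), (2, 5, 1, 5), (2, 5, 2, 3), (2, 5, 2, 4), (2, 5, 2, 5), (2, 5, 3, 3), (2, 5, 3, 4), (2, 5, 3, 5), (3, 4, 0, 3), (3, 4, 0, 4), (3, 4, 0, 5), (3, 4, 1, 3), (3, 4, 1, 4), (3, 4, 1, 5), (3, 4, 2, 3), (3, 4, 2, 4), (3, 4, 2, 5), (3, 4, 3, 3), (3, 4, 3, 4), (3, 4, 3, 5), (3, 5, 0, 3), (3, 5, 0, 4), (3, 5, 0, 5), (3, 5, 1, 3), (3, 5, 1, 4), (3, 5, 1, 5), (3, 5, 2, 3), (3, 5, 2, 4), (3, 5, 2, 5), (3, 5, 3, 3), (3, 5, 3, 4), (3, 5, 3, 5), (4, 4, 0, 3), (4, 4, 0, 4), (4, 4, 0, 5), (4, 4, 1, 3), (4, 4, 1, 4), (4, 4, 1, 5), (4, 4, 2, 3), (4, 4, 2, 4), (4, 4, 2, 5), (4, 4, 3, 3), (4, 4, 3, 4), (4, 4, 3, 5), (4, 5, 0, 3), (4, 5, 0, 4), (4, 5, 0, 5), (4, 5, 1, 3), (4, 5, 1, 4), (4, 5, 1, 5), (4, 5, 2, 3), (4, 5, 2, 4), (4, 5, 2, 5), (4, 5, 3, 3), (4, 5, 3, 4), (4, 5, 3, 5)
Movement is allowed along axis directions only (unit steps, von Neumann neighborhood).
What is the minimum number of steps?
10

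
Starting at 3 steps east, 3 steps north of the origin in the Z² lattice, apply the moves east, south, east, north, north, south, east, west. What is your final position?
(5, 3)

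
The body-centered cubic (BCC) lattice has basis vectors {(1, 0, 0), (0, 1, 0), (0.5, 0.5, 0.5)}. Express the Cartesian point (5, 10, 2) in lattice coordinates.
3b₁ + 8b₂ + 4b₃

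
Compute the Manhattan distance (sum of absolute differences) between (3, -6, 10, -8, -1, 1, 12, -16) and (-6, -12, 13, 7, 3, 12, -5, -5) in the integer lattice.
76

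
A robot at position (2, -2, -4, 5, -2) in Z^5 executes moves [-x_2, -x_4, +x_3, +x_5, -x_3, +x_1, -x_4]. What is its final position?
(3, -3, -4, 3, -1)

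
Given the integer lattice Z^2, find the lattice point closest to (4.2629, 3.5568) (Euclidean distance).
(4, 4)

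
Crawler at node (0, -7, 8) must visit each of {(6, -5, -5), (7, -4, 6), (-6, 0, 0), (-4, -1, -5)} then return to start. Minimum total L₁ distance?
68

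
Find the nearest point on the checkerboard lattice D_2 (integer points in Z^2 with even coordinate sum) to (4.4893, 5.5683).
(4, 6)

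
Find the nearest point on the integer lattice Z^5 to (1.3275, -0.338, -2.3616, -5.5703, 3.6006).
(1, 0, -2, -6, 4)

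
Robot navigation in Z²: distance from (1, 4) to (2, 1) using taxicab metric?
4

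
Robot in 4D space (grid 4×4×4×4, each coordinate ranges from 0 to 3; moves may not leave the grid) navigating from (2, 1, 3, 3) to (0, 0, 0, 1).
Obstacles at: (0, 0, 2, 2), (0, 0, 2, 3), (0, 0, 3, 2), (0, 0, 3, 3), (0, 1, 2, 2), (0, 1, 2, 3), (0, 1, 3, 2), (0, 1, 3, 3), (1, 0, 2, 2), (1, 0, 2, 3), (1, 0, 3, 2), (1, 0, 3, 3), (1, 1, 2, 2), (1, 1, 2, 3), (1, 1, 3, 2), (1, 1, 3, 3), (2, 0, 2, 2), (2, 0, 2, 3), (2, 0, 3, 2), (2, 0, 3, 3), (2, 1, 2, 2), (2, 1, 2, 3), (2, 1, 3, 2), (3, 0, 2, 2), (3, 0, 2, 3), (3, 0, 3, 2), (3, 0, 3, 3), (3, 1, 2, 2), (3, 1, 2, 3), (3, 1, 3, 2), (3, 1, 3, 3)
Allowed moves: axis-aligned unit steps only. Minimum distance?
10
(one shortest path: (2, 1, 3, 3) → (2, 2, 3, 3) → (1, 2, 3, 3) → (0, 2, 3, 3) → (0, 2, 2, 3) → (0, 2, 1, 3) → (0, 1, 1, 3) → (0, 0, 1, 3) → (0, 0, 0, 3) → (0, 0, 0, 2) → (0, 0, 0, 1))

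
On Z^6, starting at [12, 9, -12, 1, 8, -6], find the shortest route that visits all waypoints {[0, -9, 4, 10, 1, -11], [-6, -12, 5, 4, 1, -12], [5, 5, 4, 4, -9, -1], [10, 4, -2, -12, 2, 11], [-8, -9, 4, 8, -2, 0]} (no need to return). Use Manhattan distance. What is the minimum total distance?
184
(one optimal route: (12, 9, -12, 1, 8, -6) → (10, 4, -2, -12, 2, 11) → (5, 5, 4, 4, -9, -1) → (-8, -9, 4, 8, -2, 0) → (0, -9, 4, 10, 1, -11) → (-6, -12, 5, 4, 1, -12))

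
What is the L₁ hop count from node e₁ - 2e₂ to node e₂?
4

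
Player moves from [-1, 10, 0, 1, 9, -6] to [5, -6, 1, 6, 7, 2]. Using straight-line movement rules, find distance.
19.6469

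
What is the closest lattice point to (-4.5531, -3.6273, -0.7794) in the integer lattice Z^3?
(-5, -4, -1)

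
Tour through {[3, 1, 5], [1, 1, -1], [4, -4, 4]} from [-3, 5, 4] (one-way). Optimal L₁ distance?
28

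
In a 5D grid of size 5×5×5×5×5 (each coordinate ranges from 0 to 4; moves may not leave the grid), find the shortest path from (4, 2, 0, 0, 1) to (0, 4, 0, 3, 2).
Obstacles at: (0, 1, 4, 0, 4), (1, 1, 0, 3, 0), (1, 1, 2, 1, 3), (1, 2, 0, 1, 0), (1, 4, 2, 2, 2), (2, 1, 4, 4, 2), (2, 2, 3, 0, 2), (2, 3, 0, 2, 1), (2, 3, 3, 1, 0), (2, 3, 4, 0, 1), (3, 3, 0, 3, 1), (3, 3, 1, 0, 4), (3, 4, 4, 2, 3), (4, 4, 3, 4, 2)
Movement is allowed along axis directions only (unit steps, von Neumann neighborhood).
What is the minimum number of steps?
10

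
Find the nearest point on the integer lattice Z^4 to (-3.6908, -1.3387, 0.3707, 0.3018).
(-4, -1, 0, 0)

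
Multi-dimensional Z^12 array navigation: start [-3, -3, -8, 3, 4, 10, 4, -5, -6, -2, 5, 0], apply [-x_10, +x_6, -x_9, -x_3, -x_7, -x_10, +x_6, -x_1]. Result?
(-4, -3, -9, 3, 4, 12, 3, -5, -7, -4, 5, 0)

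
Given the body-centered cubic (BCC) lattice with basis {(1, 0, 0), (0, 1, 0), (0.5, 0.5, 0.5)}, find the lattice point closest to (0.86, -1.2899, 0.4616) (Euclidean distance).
(0.5, -1.5, 0.5)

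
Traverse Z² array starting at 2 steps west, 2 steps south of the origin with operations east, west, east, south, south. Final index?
(-1, -4)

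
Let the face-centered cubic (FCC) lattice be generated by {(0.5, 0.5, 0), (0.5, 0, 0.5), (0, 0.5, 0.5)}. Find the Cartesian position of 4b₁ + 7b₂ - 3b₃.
(5.5, 0.5, 2)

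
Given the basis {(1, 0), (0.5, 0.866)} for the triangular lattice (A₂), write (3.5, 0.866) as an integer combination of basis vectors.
3b₁ + b₂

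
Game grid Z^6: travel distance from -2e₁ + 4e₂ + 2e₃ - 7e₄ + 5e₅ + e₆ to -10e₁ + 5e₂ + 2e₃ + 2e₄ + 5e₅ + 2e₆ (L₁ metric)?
19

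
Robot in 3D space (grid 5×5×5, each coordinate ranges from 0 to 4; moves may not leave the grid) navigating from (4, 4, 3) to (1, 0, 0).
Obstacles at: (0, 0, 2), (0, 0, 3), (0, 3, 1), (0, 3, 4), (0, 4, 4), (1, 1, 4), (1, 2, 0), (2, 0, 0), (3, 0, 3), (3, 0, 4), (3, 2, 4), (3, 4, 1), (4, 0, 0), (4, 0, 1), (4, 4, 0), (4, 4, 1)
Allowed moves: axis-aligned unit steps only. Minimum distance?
10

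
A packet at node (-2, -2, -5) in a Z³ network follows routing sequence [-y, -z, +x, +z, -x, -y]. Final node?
(-2, -4, -5)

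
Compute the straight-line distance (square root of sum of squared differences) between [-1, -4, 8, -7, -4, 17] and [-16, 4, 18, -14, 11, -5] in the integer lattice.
33.8674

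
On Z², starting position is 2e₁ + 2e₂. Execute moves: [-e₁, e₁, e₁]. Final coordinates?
(3, 2)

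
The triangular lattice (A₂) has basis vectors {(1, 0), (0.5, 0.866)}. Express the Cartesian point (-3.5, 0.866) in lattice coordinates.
-4b₁ + b₂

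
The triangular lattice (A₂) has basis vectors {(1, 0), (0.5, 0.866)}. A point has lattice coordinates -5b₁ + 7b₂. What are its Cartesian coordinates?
(-1.5, 6.062)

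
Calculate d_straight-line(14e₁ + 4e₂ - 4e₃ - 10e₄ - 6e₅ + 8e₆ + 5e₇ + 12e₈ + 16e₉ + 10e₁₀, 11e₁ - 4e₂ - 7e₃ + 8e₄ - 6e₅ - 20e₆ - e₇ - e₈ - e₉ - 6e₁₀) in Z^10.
44.0454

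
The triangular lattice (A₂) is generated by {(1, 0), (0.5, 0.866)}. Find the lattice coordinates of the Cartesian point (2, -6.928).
6b₁ - 8b₂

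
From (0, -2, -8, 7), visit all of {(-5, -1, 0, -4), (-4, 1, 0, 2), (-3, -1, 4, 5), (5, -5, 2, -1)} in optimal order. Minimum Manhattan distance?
56
(one optimal route: (0, -2, -8, 7) → (-3, -1, 4, 5) → (-4, 1, 0, 2) → (-5, -1, 0, -4) → (5, -5, 2, -1))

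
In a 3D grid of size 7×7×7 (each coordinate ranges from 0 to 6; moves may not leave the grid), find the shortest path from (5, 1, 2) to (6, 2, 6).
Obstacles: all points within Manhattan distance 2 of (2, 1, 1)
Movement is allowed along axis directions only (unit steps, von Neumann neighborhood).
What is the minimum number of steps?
6
(one shortest path: (5, 1, 2) → (6, 1, 2) → (6, 2, 2) → (6, 2, 3) → (6, 2, 4) → (6, 2, 5) → (6, 2, 6))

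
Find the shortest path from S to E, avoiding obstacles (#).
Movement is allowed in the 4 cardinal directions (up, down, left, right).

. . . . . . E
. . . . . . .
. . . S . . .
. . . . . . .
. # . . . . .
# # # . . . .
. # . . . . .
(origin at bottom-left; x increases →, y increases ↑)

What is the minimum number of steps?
5
(one shortest path: (3, 4) → (4, 4) → (5, 4) → (6, 4) → (6, 5) → (6, 6))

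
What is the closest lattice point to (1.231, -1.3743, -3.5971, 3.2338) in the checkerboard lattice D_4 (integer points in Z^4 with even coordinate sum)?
(1, -1, -3, 3)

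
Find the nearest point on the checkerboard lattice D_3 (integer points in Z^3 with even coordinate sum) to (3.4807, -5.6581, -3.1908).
(3, -6, -3)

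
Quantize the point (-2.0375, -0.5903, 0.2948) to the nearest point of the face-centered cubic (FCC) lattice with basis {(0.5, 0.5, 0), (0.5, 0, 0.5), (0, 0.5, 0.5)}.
(-2, -0.5, 0.5)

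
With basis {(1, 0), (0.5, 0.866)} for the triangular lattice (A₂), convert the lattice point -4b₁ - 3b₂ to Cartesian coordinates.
(-5.5, -2.598)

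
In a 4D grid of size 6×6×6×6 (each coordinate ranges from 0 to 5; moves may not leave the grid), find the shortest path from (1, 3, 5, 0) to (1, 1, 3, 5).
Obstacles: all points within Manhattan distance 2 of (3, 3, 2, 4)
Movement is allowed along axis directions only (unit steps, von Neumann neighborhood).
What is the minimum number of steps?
9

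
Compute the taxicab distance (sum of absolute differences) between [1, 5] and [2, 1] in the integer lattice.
5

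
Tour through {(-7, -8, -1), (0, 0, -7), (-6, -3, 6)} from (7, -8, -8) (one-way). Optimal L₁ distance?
50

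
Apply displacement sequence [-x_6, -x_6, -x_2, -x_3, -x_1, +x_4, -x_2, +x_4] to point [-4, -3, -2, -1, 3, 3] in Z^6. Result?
(-5, -5, -3, 1, 3, 1)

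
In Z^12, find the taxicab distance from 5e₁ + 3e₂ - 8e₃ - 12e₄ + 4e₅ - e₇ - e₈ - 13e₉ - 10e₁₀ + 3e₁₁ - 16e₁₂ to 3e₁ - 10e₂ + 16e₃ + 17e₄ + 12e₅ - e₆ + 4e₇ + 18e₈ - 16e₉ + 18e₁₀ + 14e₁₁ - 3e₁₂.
156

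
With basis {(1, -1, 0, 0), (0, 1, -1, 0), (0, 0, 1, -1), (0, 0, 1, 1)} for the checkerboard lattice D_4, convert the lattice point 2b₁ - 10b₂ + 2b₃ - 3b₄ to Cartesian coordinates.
(2, -12, 9, -5)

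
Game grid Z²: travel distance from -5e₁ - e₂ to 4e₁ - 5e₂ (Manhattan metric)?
13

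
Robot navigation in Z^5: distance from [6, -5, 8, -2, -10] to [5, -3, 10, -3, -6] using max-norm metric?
4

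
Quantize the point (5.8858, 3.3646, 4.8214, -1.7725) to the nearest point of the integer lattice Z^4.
(6, 3, 5, -2)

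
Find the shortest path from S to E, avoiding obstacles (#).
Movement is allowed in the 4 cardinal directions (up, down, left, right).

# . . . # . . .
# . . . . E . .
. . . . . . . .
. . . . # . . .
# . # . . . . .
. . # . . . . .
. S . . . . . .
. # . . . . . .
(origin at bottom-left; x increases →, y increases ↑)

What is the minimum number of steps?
9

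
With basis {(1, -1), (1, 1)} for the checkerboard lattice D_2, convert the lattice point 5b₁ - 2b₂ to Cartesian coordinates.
(3, -7)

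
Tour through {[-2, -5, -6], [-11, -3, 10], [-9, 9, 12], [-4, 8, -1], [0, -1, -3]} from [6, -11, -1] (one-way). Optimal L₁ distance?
78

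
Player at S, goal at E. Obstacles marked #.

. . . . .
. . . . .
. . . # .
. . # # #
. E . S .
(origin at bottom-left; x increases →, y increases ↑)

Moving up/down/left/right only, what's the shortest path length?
2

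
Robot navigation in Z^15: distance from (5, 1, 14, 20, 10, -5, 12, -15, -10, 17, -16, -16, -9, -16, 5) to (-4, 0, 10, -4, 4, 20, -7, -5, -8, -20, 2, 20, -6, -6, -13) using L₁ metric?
222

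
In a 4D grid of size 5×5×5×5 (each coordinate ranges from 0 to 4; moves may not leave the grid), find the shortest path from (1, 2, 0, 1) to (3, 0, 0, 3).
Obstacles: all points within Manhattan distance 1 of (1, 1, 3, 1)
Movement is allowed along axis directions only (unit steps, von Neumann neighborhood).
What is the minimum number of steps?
6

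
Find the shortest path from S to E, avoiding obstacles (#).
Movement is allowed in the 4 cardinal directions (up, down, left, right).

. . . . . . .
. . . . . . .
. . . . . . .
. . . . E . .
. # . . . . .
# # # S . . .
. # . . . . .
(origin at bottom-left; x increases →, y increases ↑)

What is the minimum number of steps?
3
(one shortest path: (3, 1) → (4, 1) → (4, 2) → (4, 3))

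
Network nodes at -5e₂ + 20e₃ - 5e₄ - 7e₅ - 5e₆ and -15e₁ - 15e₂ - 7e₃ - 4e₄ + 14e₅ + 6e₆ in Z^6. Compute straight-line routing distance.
40.2119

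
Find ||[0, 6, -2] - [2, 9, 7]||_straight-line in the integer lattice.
9.69536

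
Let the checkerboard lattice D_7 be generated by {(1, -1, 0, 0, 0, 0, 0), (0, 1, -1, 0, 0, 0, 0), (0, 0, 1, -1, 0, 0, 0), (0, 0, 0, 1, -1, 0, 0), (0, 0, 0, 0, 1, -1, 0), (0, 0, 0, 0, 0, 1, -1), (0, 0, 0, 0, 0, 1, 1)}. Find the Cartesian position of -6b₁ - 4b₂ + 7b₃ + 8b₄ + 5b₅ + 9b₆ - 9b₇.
(-6, 2, 11, 1, -3, -5, -18)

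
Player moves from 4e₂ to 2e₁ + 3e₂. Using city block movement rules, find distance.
3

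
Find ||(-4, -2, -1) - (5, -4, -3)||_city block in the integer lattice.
13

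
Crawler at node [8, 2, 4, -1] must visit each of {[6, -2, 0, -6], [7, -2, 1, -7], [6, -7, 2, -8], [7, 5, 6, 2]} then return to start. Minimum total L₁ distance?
62
(one optimal route: (8, 2, 4, -1) → (6, -2, 0, -6) → (7, -2, 1, -7) → (6, -7, 2, -8) → (7, 5, 6, 2) → (8, 2, 4, -1))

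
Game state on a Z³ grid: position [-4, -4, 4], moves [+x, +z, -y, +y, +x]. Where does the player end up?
(-2, -4, 5)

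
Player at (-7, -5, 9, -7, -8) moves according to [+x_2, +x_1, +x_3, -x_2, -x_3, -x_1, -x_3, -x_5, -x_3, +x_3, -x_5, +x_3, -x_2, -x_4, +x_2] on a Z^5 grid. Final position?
(-7, -5, 9, -8, -10)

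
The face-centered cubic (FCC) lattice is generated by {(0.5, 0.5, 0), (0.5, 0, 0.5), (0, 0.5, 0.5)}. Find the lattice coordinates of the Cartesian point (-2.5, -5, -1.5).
-6b₁ + b₂ - 4b₃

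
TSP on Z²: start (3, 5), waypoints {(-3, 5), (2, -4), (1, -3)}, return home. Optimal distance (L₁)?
30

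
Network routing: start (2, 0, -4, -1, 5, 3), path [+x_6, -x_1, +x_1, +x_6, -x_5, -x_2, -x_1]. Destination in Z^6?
(1, -1, -4, -1, 4, 5)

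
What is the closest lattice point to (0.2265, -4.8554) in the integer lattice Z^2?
(0, -5)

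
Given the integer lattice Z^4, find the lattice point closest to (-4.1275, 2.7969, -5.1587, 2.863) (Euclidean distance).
(-4, 3, -5, 3)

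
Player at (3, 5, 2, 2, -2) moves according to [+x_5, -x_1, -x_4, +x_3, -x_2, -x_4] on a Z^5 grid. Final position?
(2, 4, 3, 0, -1)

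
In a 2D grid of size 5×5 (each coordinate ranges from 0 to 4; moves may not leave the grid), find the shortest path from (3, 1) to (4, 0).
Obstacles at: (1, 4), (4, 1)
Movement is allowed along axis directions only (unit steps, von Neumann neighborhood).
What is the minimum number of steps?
2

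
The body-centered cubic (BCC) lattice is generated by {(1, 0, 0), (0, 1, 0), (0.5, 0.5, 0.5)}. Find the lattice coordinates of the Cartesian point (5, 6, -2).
7b₁ + 8b₂ - 4b₃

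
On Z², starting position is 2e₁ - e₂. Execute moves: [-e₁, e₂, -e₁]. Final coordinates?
(0, 0)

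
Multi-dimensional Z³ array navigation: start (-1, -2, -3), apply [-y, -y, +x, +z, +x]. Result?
(1, -4, -2)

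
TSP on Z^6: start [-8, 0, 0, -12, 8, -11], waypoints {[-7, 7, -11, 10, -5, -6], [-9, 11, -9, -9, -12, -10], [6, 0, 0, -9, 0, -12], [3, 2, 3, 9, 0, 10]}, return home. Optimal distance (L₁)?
208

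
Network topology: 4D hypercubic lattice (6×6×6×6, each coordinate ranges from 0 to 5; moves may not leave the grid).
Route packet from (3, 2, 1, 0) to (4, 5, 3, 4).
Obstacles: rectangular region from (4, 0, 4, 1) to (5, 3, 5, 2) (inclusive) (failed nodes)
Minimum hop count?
10
(one shortest path: (3, 2, 1, 0) → (4, 2, 1, 0) → (4, 3, 1, 0) → (4, 4, 1, 0) → (4, 5, 1, 0) → (4, 5, 2, 0) → (4, 5, 3, 0) → (4, 5, 3, 1) → (4, 5, 3, 2) → (4, 5, 3, 3) → (4, 5, 3, 4))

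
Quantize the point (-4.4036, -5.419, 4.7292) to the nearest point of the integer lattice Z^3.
(-4, -5, 5)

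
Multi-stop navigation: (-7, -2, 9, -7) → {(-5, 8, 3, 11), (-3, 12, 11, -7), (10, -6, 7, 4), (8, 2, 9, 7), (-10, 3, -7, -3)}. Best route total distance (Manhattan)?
136
(one optimal route: (-7, -2, 9, -7) → (-3, 12, 11, -7) → (-10, 3, -7, -3) → (-5, 8, 3, 11) → (8, 2, 9, 7) → (10, -6, 7, 4))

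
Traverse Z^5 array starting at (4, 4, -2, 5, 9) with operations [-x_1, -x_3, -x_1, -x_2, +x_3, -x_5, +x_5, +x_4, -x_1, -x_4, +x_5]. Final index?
(1, 3, -2, 5, 10)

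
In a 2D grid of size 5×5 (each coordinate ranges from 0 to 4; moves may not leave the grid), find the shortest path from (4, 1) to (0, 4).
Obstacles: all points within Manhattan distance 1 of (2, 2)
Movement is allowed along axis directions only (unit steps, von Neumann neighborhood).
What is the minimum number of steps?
7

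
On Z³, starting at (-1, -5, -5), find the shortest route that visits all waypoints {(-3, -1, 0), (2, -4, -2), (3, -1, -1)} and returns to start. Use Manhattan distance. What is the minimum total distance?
30
(one optimal route: (-1, -5, -5) → (-3, -1, 0) → (3, -1, -1) → (2, -4, -2) → (-1, -5, -5))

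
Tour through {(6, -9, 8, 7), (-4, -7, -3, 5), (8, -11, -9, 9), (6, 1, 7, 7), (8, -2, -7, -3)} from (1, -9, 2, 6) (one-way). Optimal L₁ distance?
99
(one optimal route: (1, -9, 2, 6) → (-4, -7, -3, 5) → (8, -2, -7, -3) → (8, -11, -9, 9) → (6, -9, 8, 7) → (6, 1, 7, 7))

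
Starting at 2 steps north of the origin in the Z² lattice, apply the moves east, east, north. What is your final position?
(2, 3)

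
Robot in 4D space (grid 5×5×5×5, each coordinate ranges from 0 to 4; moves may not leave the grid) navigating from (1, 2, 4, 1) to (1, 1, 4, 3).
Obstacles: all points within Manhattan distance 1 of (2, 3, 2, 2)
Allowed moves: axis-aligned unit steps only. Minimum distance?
3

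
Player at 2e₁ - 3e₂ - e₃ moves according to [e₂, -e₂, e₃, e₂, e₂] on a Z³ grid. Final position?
(2, -1, 0)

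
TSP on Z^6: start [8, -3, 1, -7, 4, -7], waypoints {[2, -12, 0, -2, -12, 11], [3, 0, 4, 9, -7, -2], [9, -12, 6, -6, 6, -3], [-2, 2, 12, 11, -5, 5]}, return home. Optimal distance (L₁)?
196
(one optimal route: (8, -3, 1, -7, 4, -7) → (3, 0, 4, 9, -7, -2) → (-2, 2, 12, 11, -5, 5) → (2, -12, 0, -2, -12, 11) → (9, -12, 6, -6, 6, -3) → (8, -3, 1, -7, 4, -7))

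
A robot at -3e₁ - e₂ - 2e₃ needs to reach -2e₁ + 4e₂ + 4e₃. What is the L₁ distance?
12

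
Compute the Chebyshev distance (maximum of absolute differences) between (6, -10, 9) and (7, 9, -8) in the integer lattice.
19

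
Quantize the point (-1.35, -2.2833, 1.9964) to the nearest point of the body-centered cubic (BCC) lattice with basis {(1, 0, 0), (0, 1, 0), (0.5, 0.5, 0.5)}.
(-1, -2, 2)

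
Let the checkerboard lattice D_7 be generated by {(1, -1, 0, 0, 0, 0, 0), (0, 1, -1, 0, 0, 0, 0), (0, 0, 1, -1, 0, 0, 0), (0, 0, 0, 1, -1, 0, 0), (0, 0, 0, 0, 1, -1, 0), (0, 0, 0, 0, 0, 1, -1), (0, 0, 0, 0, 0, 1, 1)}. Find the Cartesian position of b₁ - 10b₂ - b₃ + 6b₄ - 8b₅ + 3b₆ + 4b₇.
(1, -11, 9, 7, -14, 15, 1)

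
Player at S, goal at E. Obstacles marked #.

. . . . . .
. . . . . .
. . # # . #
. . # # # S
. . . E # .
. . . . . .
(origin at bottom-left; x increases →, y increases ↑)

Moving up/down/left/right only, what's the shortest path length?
5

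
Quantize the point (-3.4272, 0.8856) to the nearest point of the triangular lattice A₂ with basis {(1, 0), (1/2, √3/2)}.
(-3.5, 0.866)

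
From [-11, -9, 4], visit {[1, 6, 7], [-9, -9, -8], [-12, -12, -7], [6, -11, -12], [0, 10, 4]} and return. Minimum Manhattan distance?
122
(one optimal route: (-11, -9, 4) → (-12, -12, -7) → (-9, -9, -8) → (6, -11, -12) → (1, 6, 7) → (0, 10, 4) → (-11, -9, 4))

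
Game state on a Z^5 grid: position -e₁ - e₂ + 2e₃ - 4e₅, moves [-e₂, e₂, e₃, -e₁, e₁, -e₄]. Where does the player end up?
(-1, -1, 3, -1, -4)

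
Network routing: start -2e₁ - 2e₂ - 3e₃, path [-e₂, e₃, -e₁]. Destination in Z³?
(-3, -3, -2)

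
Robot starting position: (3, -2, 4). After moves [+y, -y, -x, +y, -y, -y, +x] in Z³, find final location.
(3, -3, 4)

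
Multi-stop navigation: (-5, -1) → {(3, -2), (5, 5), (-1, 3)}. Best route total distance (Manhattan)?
25
(one optimal route: (-5, -1) → (-1, 3) → (5, 5) → (3, -2))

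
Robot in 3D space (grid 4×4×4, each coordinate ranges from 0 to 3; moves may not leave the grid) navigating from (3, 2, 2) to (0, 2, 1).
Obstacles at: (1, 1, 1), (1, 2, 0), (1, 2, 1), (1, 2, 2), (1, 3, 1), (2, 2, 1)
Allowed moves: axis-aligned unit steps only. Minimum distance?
6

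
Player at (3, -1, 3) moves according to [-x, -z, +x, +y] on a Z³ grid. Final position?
(3, 0, 2)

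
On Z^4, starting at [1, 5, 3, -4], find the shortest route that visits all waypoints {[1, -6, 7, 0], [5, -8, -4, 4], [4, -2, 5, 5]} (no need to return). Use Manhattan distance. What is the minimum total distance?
50
(one optimal route: (1, 5, 3, -4) → (1, -6, 7, 0) → (4, -2, 5, 5) → (5, -8, -4, 4))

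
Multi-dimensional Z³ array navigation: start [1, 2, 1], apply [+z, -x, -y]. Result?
(0, 1, 2)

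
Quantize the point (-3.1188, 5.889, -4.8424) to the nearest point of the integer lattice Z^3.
(-3, 6, -5)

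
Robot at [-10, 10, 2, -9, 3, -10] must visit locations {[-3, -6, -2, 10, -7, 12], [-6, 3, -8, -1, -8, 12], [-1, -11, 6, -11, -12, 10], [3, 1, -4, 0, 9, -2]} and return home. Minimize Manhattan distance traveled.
242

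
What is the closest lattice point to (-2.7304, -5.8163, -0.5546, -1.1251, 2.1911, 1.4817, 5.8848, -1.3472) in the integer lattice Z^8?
(-3, -6, -1, -1, 2, 1, 6, -1)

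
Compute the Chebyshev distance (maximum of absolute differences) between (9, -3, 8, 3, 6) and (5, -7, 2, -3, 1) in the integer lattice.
6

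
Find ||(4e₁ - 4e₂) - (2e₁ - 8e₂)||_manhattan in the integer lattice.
6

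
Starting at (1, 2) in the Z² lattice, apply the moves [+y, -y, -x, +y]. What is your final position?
(0, 3)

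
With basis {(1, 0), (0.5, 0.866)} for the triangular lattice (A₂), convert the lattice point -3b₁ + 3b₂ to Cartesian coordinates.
(-1.5, 2.598)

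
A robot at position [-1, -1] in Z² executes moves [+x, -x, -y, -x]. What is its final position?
(-2, -2)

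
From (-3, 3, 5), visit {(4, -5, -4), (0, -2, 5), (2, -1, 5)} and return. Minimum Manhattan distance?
48
(one optimal route: (-3, 3, 5) → (0, -2, 5) → (4, -5, -4) → (2, -1, 5) → (-3, 3, 5))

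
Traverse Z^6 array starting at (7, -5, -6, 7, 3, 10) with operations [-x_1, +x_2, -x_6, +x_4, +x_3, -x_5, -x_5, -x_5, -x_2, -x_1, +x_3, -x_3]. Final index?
(5, -5, -5, 8, 0, 9)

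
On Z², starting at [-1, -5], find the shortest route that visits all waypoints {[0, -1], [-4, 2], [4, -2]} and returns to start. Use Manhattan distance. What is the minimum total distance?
30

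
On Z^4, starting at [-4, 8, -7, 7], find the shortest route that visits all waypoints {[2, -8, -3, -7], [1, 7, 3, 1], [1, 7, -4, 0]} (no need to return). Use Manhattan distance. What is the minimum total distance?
54
(one optimal route: (-4, 8, -7, 7) → (1, 7, 3, 1) → (1, 7, -4, 0) → (2, -8, -3, -7))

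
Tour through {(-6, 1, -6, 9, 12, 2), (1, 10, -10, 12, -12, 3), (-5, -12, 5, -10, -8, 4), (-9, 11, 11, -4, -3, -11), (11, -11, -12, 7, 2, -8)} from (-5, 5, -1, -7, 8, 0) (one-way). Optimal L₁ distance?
275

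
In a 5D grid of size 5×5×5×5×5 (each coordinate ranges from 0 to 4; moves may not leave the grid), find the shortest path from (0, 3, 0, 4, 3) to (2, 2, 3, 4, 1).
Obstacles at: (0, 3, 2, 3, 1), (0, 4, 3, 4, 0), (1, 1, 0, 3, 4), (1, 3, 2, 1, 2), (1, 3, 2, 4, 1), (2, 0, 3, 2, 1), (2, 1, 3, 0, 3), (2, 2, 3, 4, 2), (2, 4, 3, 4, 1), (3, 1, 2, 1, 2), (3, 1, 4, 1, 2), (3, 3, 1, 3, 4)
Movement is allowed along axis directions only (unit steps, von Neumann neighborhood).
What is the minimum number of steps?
8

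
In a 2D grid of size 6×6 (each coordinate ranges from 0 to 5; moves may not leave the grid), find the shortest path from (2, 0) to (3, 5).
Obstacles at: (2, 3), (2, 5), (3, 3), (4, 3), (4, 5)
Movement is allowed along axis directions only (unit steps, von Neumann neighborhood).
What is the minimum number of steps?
8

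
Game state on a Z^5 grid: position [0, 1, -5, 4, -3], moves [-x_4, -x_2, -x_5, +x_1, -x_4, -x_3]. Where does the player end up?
(1, 0, -6, 2, -4)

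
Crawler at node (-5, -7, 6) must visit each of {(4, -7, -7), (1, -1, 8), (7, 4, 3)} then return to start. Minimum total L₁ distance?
76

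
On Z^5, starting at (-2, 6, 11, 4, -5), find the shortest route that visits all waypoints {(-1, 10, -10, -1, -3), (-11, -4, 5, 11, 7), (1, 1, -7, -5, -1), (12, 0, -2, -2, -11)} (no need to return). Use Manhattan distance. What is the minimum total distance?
148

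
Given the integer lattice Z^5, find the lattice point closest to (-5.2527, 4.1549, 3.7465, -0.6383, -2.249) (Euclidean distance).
(-5, 4, 4, -1, -2)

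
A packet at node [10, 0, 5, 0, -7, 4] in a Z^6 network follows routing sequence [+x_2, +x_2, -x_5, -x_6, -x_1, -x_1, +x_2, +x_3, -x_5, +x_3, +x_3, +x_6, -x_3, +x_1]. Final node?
(9, 3, 7, 0, -9, 4)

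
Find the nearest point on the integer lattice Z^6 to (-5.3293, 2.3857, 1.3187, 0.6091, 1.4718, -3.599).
(-5, 2, 1, 1, 1, -4)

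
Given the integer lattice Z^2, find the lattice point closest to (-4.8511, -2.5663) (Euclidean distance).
(-5, -3)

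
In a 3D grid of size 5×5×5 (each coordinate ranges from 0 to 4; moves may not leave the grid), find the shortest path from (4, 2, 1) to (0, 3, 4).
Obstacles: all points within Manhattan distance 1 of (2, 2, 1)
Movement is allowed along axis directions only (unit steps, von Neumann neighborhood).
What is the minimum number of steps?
8
(one shortest path: (4, 2, 1) → (4, 3, 1) → (3, 3, 1) → (3, 3, 2) → (2, 3, 2) → (1, 3, 2) → (0, 3, 2) → (0, 3, 3) → (0, 3, 4))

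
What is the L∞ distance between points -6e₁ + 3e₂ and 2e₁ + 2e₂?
8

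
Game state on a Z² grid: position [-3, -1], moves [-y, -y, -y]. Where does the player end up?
(-3, -4)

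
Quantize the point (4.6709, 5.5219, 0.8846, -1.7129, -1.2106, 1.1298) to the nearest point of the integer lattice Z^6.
(5, 6, 1, -2, -1, 1)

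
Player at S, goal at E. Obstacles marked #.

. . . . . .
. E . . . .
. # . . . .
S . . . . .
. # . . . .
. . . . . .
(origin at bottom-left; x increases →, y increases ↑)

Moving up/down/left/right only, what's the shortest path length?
3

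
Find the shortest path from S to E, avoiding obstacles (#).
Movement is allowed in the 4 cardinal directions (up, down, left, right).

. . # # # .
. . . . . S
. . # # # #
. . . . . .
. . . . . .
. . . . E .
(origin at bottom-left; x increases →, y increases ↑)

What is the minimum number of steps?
11
(one shortest path: (5, 4) → (4, 4) → (3, 4) → (2, 4) → (1, 4) → (1, 3) → (1, 2) → (2, 2) → (3, 2) → (4, 2) → (4, 1) → (4, 0))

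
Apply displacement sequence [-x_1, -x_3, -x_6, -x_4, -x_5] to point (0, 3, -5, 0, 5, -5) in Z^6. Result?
(-1, 3, -6, -1, 4, -6)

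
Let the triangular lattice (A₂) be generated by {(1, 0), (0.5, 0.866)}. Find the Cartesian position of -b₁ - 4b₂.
(-3, -3.464)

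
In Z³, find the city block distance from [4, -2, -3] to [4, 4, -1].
8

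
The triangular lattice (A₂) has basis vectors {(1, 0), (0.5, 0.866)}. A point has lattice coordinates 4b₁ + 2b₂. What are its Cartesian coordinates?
(5, 1.732)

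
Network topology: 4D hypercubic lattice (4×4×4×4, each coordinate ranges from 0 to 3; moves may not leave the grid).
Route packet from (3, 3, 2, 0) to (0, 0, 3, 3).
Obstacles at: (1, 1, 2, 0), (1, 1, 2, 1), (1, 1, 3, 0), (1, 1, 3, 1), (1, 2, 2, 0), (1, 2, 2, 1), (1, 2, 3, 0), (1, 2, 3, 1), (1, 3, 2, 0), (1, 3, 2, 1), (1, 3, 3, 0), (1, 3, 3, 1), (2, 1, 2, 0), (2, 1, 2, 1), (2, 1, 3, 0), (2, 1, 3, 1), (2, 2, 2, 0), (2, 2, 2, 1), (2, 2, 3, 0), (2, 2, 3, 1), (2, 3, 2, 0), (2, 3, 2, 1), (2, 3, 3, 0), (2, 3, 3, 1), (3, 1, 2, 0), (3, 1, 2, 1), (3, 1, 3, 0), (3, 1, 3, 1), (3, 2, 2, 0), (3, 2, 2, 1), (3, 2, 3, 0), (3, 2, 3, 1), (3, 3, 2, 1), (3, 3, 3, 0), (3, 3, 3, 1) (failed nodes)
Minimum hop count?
12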